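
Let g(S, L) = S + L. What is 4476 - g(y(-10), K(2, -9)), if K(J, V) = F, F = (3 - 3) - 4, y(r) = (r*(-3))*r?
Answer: 4780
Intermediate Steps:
y(r) = -3*r² (y(r) = (-3*r)*r = -3*r²)
F = -4 (F = 0 - 4 = -4)
K(J, V) = -4
g(S, L) = L + S
4476 - g(y(-10), K(2, -9)) = 4476 - (-4 - 3*(-10)²) = 4476 - (-4 - 3*100) = 4476 - (-4 - 300) = 4476 - 1*(-304) = 4476 + 304 = 4780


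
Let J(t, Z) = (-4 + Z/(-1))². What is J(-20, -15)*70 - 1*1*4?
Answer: 8466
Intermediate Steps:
J(t, Z) = (-4 - Z)² (J(t, Z) = (-4 + Z*(-1))² = (-4 - Z)²)
J(-20, -15)*70 - 1*1*4 = (4 - 15)²*70 - 1*1*4 = (-11)²*70 - 1*4 = 121*70 - 4 = 8470 - 4 = 8466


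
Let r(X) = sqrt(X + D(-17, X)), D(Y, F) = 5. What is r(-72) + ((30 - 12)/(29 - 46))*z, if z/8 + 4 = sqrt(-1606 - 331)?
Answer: 576/17 + I*sqrt(67) - 144*I*sqrt(1937)/17 ≈ 33.882 - 364.62*I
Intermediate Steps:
z = -32 + 8*I*sqrt(1937) (z = -32 + 8*sqrt(-1606 - 331) = -32 + 8*sqrt(-1937) = -32 + 8*(I*sqrt(1937)) = -32 + 8*I*sqrt(1937) ≈ -32.0 + 352.09*I)
r(X) = sqrt(5 + X) (r(X) = sqrt(X + 5) = sqrt(5 + X))
r(-72) + ((30 - 12)/(29 - 46))*z = sqrt(5 - 72) + ((30 - 12)/(29 - 46))*(-32 + 8*I*sqrt(1937)) = sqrt(-67) + (18/(-17))*(-32 + 8*I*sqrt(1937)) = I*sqrt(67) + (18*(-1/17))*(-32 + 8*I*sqrt(1937)) = I*sqrt(67) - 18*(-32 + 8*I*sqrt(1937))/17 = I*sqrt(67) + (576/17 - 144*I*sqrt(1937)/17) = 576/17 + I*sqrt(67) - 144*I*sqrt(1937)/17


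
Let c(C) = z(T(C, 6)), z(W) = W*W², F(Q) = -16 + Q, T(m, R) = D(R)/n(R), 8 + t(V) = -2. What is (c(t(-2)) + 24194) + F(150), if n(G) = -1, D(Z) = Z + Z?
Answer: 22600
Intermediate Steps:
D(Z) = 2*Z
t(V) = -10 (t(V) = -8 - 2 = -10)
T(m, R) = -2*R (T(m, R) = (2*R)/(-1) = (2*R)*(-1) = -2*R)
z(W) = W³
c(C) = -1728 (c(C) = (-2*6)³ = (-12)³ = -1728)
(c(t(-2)) + 24194) + F(150) = (-1728 + 24194) + (-16 + 150) = 22466 + 134 = 22600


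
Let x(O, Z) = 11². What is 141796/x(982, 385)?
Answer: 141796/121 ≈ 1171.9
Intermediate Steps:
x(O, Z) = 121
141796/x(982, 385) = 141796/121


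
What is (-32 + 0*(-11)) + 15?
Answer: -17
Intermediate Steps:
(-32 + 0*(-11)) + 15 = (-32 + 0) + 15 = -32 + 15 = -17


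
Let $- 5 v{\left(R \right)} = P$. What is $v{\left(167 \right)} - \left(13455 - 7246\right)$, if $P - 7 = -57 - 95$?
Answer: $-6180$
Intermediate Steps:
$P = -145$ ($P = 7 - 152 = -145$)
$v{\left(R \right)} = 29$ ($v{\left(R \right)} = \left(- \frac{1}{5}\right) \left(-145\right) = 29$)
$v{\left(167 \right)} - \left(13455 - 7246\right) = 29 - \left(13455 - 7246\right) = 29 - 6209 = -6180$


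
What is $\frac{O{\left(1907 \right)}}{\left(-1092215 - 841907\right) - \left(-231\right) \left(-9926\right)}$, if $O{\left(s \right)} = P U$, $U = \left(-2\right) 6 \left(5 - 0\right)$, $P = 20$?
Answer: $\frac{300}{1056757} \approx 0.00028389$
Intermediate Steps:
$U = -60$ ($U = - 12 \left(5 + 0\right) = \left(-12\right) 5 = -60$)
$O{\left(s \right)} = -1200$ ($O{\left(s \right)} = 20 \left(-60\right) = -1200$)
$\frac{O{\left(1907 \right)}}{\left(-1092215 - 841907\right) - \left(-231\right) \left(-9926\right)} = - \frac{1200}{\left(-1092215 - 841907\right) - \left(-231\right) \left(-9926\right)} = - \frac{1200}{\left(-1092215 - 841907\right) - 2292906} = - \frac{1200}{-1934122 - 2292906} = - \frac{1200}{-4227028} = \left(-1200\right) \left(- \frac{1}{4227028}\right) = \frac{300}{1056757}$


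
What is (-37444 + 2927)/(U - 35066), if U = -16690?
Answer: 34517/51756 ≈ 0.66692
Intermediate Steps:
(-37444 + 2927)/(U - 35066) = (-37444 + 2927)/(-16690 - 35066) = -34517/(-51756) = -34517*(-1/51756) = 34517/51756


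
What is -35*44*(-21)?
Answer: 32340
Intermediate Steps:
-35*44*(-21) = -1540*(-21) = 32340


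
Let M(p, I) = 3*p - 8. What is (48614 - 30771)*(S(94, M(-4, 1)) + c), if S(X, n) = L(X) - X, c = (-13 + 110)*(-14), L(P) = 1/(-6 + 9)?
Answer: -77706265/3 ≈ -2.5902e+7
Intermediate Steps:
L(P) = ⅓ (L(P) = 1/3 = ⅓)
M(p, I) = -8 + 3*p
c = -1358 (c = 97*(-14) = -1358)
S(X, n) = ⅓ - X
(48614 - 30771)*(S(94, M(-4, 1)) + c) = (48614 - 30771)*((⅓ - 1*94) - 1358) = 17843*((⅓ - 94) - 1358) = 17843*(-281/3 - 1358) = 17843*(-4355/3) = -77706265/3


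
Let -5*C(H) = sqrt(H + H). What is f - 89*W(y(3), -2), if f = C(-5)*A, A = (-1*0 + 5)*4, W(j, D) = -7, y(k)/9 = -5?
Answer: 623 - 4*I*sqrt(10) ≈ 623.0 - 12.649*I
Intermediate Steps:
y(k) = -45 (y(k) = 9*(-5) = -45)
A = 20 (A = (0 + 5)*4 = 5*4 = 20)
C(H) = -sqrt(2)*sqrt(H)/5 (C(H) = -sqrt(H + H)/5 = -sqrt(2)*sqrt(H)/5)
f = -4*I*sqrt(10) (f = -sqrt(2)*sqrt(-5)/5*20 = -sqrt(2)*I*sqrt(5)/5*20 = -I*sqrt(10)/5*20 = -4*I*sqrt(10) ≈ -12.649*I)
f - 89*W(y(3), -2) = -4*I*sqrt(10) - 89*(-7) = -4*I*sqrt(10) + 623 = 623 - 4*I*sqrt(10)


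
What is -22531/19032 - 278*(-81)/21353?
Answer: -52541867/406390296 ≈ -0.12929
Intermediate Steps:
-22531/19032 - 278*(-81)/21353 = -22531*1/19032 + 22518*(1/21353) = -22531/19032 + 22518/21353 = -52541867/406390296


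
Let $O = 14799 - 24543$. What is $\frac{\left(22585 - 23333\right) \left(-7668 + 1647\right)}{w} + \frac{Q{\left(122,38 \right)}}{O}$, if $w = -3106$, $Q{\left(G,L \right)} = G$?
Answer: $- \frac{10971127421}{7566216} \approx -1450.0$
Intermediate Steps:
$O = -9744$ ($O = 14799 - 24543 = -9744$)
$\frac{\left(22585 - 23333\right) \left(-7668 + 1647\right)}{w} + \frac{Q{\left(122,38 \right)}}{O} = \frac{\left(22585 - 23333\right) \left(-7668 + 1647\right)}{-3106} + \frac{122}{-9744} = \left(-748\right) \left(-6021\right) \left(- \frac{1}{3106}\right) + 122 \left(- \frac{1}{9744}\right) = 4503708 \left(- \frac{1}{3106}\right) - \frac{61}{4872} = - \frac{2251854}{1553} - \frac{61}{4872} = - \frac{10971127421}{7566216}$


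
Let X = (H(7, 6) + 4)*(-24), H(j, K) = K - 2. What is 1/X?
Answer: -1/192 ≈ -0.0052083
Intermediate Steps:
H(j, K) = -2 + K
X = -192 (X = ((-2 + 6) + 4)*(-24) = (4 + 4)*(-24) = 8*(-24) = -192)
1/X = 1/(-192) = -1/192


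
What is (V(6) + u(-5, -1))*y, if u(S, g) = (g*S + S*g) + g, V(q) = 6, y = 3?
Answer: 45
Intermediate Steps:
u(S, g) = g + 2*S*g (u(S, g) = (S*g + S*g) + g = 2*S*g + g = g + 2*S*g)
(V(6) + u(-5, -1))*y = (6 - (1 + 2*(-5)))*3 = (6 - (1 - 10))*3 = (6 - 1*(-9))*3 = (6 + 9)*3 = 15*3 = 45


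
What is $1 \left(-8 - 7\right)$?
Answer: $-15$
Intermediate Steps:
$1 \left(-8 - 7\right) = 1 \left(-15\right) = -15$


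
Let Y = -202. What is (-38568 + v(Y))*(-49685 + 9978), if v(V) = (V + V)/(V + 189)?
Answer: 19892412860/13 ≈ 1.5302e+9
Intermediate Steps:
v(V) = 2*V/(189 + V) (v(V) = (2*V)/(189 + V) = 2*V/(189 + V))
(-38568 + v(Y))*(-49685 + 9978) = (-38568 + 2*(-202)/(189 - 202))*(-49685 + 9978) = (-38568 + 2*(-202)/(-13))*(-39707) = (-38568 + 2*(-202)*(-1/13))*(-39707) = (-38568 + 404/13)*(-39707) = -500980/13*(-39707) = 19892412860/13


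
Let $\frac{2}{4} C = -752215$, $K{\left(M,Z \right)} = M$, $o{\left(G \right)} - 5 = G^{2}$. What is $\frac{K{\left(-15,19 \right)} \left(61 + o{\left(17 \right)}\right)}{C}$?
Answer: $\frac{1065}{300886} \approx 0.0035395$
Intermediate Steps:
$o{\left(G \right)} = 5 + G^{2}$
$C = -1504430$ ($C = 2 \left(-752215\right) = -1504430$)
$\frac{K{\left(-15,19 \right)} \left(61 + o{\left(17 \right)}\right)}{C} = \frac{\left(-15\right) \left(61 + \left(5 + 17^{2}\right)\right)}{-1504430} = - 15 \left(61 + \left(5 + 289\right)\right) \left(- \frac{1}{1504430}\right) = - 15 \left(61 + 294\right) \left(- \frac{1}{1504430}\right) = \left(-15\right) 355 \left(- \frac{1}{1504430}\right) = \left(-5325\right) \left(- \frac{1}{1504430}\right) = \frac{1065}{300886}$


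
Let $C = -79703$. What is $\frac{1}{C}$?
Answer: $- \frac{1}{79703} \approx -1.2547 \cdot 10^{-5}$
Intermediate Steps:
$\frac{1}{C} = \frac{1}{-79703} = - \frac{1}{79703}$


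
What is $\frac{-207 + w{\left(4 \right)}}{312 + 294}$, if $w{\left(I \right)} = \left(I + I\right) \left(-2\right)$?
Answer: $- \frac{223}{606} \approx -0.36799$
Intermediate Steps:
$w{\left(I \right)} = - 4 I$ ($w{\left(I \right)} = 2 I \left(-2\right) = - 4 I$)
$\frac{-207 + w{\left(4 \right)}}{312 + 294} = \frac{-207 - 16}{312 + 294} = \frac{-207 - 16}{606} = \left(-223\right) \frac{1}{606} = - \frac{223}{606}$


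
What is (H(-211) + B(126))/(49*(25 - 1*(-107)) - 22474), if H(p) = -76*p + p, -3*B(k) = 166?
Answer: -47309/48018 ≈ -0.98523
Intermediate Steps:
B(k) = -166/3 (B(k) = -⅓*166 = -166/3)
H(p) = -75*p
(H(-211) + B(126))/(49*(25 - 1*(-107)) - 22474) = (-75*(-211) - 166/3)/(49*(25 - 1*(-107)) - 22474) = (15825 - 166/3)/(49*(25 + 107) - 22474) = 47309/(3*(49*132 - 22474)) = 47309/(3*(6468 - 22474)) = (47309/3)/(-16006) = (47309/3)*(-1/16006) = -47309/48018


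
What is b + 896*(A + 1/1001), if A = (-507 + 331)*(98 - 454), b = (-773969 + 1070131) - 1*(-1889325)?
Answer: 8340512737/143 ≈ 5.8325e+7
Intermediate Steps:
b = 2185487 (b = 296162 + 1889325 = 2185487)
A = 62656 (A = -176*(-356) = 62656)
b + 896*(A + 1/1001) = 2185487 + 896*(62656 + 1/1001) = 2185487 + 896*(62718657/1001) = 2185487 + 8027988096/143 = 8340512737/143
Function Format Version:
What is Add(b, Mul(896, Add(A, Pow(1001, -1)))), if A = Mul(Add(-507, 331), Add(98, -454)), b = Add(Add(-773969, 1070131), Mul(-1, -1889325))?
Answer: Rational(8340512737, 143) ≈ 5.8325e+7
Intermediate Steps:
b = 2185487 (b = Add(296162, 1889325) = 2185487)
A = 62656 (A = Mul(-176, -356) = 62656)
Add(b, Mul(896, Add(A, Pow(1001, -1)))) = Add(2185487, Mul(896, Add(62656, Pow(1001, -1)))) = Add(2185487, Mul(896, Add(62656, Rational(1, 1001)))) = Add(2185487, Mul(896, Rational(62718657, 1001))) = Add(2185487, Rational(8027988096, 143)) = Rational(8340512737, 143)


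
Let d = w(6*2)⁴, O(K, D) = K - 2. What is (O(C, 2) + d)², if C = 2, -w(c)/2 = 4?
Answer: 16777216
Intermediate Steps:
w(c) = -8 (w(c) = -2*4 = -8)
O(K, D) = -2 + K
d = 4096 (d = (-8)⁴ = 4096)
(O(C, 2) + d)² = ((-2 + 2) + 4096)² = (0 + 4096)² = 4096² = 16777216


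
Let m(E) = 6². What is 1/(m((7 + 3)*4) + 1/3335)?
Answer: 3335/120061 ≈ 0.027778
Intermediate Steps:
m(E) = 36
1/(m((7 + 3)*4) + 1/3335) = 1/(36 + 1/3335) = 1/(120061/3335) = 3335/120061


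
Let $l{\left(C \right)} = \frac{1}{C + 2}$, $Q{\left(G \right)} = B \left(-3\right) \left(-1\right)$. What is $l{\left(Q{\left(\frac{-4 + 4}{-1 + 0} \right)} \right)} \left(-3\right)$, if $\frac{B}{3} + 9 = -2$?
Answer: $\frac{3}{97} \approx 0.030928$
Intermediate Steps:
$B = -33$ ($B = -27 + 3 \left(-2\right) = -27 - 6 = -33$)
$Q{\left(G \right)} = -99$ ($Q{\left(G \right)} = \left(-33\right) \left(-3\right) \left(-1\right) = 99 \left(-1\right) = -99$)
$l{\left(C \right)} = \frac{1}{2 + C}$
$l{\left(Q{\left(\frac{-4 + 4}{-1 + 0} \right)} \right)} \left(-3\right) = \frac{1}{2 - 99} \left(-3\right) = \frac{1}{-97} \left(-3\right) = \left(- \frac{1}{97}\right) \left(-3\right) = \frac{3}{97}$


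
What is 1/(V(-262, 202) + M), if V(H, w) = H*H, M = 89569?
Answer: 1/158213 ≈ 6.3206e-6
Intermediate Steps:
V(H, w) = H**2
1/(V(-262, 202) + M) = 1/((-262)**2 + 89569) = 1/(68644 + 89569) = 1/158213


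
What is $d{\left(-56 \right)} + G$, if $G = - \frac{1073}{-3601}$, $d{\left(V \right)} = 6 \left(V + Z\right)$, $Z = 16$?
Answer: $- \frac{863167}{3601} \approx -239.7$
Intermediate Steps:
$d{\left(V \right)} = 96 + 6 V$ ($d{\left(V \right)} = 6 \left(V + 16\right) = 6 \left(16 + V\right) = 96 + 6 V$)
$G = \frac{1073}{3601}$ ($G = \left(-1073\right) \left(- \frac{1}{3601}\right) = \frac{1073}{3601} \approx 0.29797$)
$d{\left(-56 \right)} + G = \left(96 + 6 \left(-56\right)\right) + \frac{1073}{3601} = \left(96 - 336\right) + \frac{1073}{3601} = -240 + \frac{1073}{3601} = - \frac{863167}{3601}$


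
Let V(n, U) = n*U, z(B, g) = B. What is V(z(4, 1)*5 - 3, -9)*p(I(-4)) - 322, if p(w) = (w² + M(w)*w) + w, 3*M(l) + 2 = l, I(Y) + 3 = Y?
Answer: -9961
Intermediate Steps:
I(Y) = -3 + Y
M(l) = -⅔ + l/3
V(n, U) = U*n
p(w) = w + w² + w*(-⅔ + w/3) (p(w) = (w² + (-⅔ + w/3)*w) + w = (w² + w*(-⅔ + w/3)) + w = w + w² + w*(-⅔ + w/3))
V(z(4, 1)*5 - 3, -9)*p(I(-4)) - 322 = (-9*(4*5 - 3))*((-3 - 4)*(1 + 4*(-3 - 4))/3) - 322 = (-9*(20 - 3))*((⅓)*(-7)*(1 + 4*(-7))) - 322 = (-9*17)*((⅓)*(-7)*(1 - 28)) - 322 = -51*(-7)*(-27) - 322 = -153*63 - 322 = -9639 - 322 = -9961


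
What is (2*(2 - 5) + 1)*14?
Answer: -70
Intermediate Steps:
(2*(2 - 5) + 1)*14 = (2*(-3) + 1)*14 = (-6 + 1)*14 = -5*14 = -70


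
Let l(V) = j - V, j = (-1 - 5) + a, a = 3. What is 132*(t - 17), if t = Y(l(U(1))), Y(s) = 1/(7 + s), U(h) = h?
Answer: -2200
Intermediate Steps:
j = -3 (j = (-1 - 5) + 3 = -6 + 3 = -3)
l(V) = -3 - V
t = ⅓ (t = 1/(7 + (-3 - 1*1)) = 1/(7 + (-3 - 1)) = 1/(7 - 4) = 1/3 = ⅓ ≈ 0.33333)
132*(t - 17) = 132*(⅓ - 17) = 132*(-50/3) = -2200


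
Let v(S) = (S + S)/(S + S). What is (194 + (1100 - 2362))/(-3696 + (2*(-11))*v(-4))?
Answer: 534/1859 ≈ 0.28725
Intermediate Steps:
v(S) = 1 (v(S) = (2*S)/((2*S)) = (2*S)*(1/(2*S)) = 1)
(194 + (1100 - 2362))/(-3696 + (2*(-11))*v(-4)) = (194 + (1100 - 2362))/(-3696 + (2*(-11))*1) = (194 - 1262)/(-3696 - 22*1) = -1068/(-3696 - 22) = -1068/(-3718) = -1068*(-1/3718) = 534/1859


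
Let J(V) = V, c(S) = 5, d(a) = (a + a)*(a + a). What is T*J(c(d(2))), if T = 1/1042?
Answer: 5/1042 ≈ 0.0047985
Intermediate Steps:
d(a) = 4*a**2 (d(a) = (2*a)*(2*a) = 4*a**2)
T = 1/1042 ≈ 0.00095969
T*J(c(d(2))) = (1/1042)*5 = 5/1042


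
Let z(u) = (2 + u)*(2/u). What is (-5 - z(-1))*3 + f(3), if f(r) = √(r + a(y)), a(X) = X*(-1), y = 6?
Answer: -9 + I*√3 ≈ -9.0 + 1.732*I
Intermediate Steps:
a(X) = -X
z(u) = 2*(2 + u)/u
f(r) = √(-6 + r) (f(r) = √(r - 1*6) = √(r - 6) = √(-6 + r))
(-5 - z(-1))*3 + f(3) = (-5 - (2 + 4/(-1)))*3 + √(-6 + 3) = (-5 - (2 + 4*(-1)))*3 + √(-3) = (-5 - (2 - 4))*3 + I*√3 = (-5 - 1*(-2))*3 + I*√3 = (-5 + 2)*3 + I*√3 = -3*3 + I*√3 = -9 + I*√3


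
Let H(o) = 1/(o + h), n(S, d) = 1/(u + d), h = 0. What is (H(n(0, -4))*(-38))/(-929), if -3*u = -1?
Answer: -418/2787 ≈ -0.14998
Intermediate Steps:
u = ⅓ (u = -⅓*(-1) = ⅓ ≈ 0.33333)
n(S, d) = 1/(⅓ + d)
H(o) = 1/o (H(o) = 1/(o + 0) = 1/o)
(H(n(0, -4))*(-38))/(-929) = (-38/(3/(1 + 3*(-4))))/(-929) = (-38/(3/(1 - 12)))*(-1/929) = (-38/(3/(-11)))*(-1/929) = (-38/(3*(-1/11)))*(-1/929) = (-38/(-3/11))*(-1/929) = -11/3*(-38)*(-1/929) = (418/3)*(-1/929) = -418/2787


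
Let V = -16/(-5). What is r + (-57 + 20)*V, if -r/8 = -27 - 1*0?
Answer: 488/5 ≈ 97.600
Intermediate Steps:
V = 16/5 (V = -16*(-⅕) = 16/5 ≈ 3.2000)
r = 216 (r = -8*(-27 - 1*0) = -8*(-27 + 0) = -8*(-27) = 216)
r + (-57 + 20)*V = 216 + (-57 + 20)*(16/5) = 216 - 37*16/5 = 216 - 592/5 = 488/5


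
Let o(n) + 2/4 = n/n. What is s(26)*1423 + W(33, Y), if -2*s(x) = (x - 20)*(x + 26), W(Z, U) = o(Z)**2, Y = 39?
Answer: -887951/4 ≈ -2.2199e+5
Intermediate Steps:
o(n) = 1/2 (o(n) = -1/2 + n/n = -1/2 + 1 = 1/2)
W(Z, U) = 1/4 (W(Z, U) = (1/2)**2 = 1/4)
s(x) = -(-20 + x)*(26 + x)/2 (s(x) = -(x - 20)*(x + 26)/2 = -(-20 + x)*(26 + x)/2)
s(26)*1423 + W(33, Y) = (260 - 3*26 - 1/2*26**2)*1423 + 1/4 = (260 - 78 - 1/2*676)*1423 + 1/4 = (260 - 78 - 338)*1423 + 1/4 = -156*1423 + 1/4 = -221988 + 1/4 = -887951/4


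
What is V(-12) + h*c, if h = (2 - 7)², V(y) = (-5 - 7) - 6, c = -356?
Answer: -8918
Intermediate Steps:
V(y) = -18 (V(y) = -12 - 6 = -18)
h = 25 (h = (-5)² = 25)
V(-12) + h*c = -18 + 25*(-356) = -18 - 8900 = -8918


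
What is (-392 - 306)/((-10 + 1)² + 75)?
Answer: -349/78 ≈ -4.4744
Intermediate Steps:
(-392 - 306)/((-10 + 1)² + 75) = -698/((-9)² + 75) = -698/(81 + 75) = -698/156 = -698*1/156 = -349/78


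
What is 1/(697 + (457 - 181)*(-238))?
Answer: -1/64991 ≈ -1.5387e-5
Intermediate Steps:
1/(697 + (457 - 181)*(-238)) = 1/(697 + 276*(-238)) = 1/(697 - 65688) = 1/(-64991) = -1/64991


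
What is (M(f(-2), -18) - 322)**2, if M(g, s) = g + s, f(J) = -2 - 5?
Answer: 120409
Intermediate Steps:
f(J) = -7
(M(f(-2), -18) - 322)**2 = ((-7 - 18) - 322)**2 = (-25 - 322)**2 = (-347)**2 = 120409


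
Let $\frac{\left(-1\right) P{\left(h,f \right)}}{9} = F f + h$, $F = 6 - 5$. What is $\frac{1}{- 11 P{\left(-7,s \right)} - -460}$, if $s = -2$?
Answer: $- \frac{1}{431} \approx -0.0023202$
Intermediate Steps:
$F = 1$
$P{\left(h,f \right)} = - 9 f - 9 h$ ($P{\left(h,f \right)} = - 9 \left(1 f + h\right) = - 9 \left(f + h\right) = - 9 f - 9 h$)
$\frac{1}{- 11 P{\left(-7,s \right)} - -460} = \frac{1}{- 11 \left(\left(-9\right) \left(-2\right) - -63\right) - -460} = \frac{1}{- 11 \left(18 + 63\right) + 460} = \frac{1}{\left(-11\right) 81 + 460} = \frac{1}{-891 + 460} = \frac{1}{-431} = - \frac{1}{431}$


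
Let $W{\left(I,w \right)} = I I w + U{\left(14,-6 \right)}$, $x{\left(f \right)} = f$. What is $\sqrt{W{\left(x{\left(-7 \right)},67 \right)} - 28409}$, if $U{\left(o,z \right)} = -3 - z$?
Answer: $i \sqrt{25123} \approx 158.5 i$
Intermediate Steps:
$W{\left(I,w \right)} = 3 + w I^{2}$ ($W{\left(I,w \right)} = I I w - -3 = I^{2} w + \left(-3 + 6\right) = w I^{2} + 3 = 3 + w I^{2}$)
$\sqrt{W{\left(x{\left(-7 \right)},67 \right)} - 28409} = \sqrt{\left(3 + 67 \left(-7\right)^{2}\right) - 28409} = \sqrt{\left(3 + 67 \cdot 49\right) - 28409} = \sqrt{\left(3 + 3283\right) - 28409} = \sqrt{3286 - 28409} = \sqrt{-25123} = i \sqrt{25123}$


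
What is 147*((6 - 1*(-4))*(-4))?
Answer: -5880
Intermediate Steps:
147*((6 - 1*(-4))*(-4)) = 147*((6 + 4)*(-4)) = 147*(10*(-4)) = 147*(-40) = -5880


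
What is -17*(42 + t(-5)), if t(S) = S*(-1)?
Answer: -799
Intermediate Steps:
t(S) = -S
-17*(42 + t(-5)) = -17*(42 - 1*(-5)) = -17*(42 + 5) = -17*47 = -799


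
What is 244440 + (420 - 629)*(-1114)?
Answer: 477266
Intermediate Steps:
244440 + (420 - 629)*(-1114) = 244440 - 209*(-1114) = 244440 + 232826 = 477266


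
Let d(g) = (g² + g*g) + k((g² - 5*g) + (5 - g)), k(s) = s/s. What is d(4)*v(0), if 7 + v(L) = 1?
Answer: -198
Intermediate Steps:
v(L) = -6 (v(L) = -7 + 1 = -6)
k(s) = 1
d(g) = 1 + 2*g² (d(g) = (g² + g*g) + 1 = (g² + g²) + 1 = 2*g² + 1 = 1 + 2*g²)
d(4)*v(0) = (1 + 2*4²)*(-6) = (1 + 2*16)*(-6) = (1 + 32)*(-6) = 33*(-6) = -198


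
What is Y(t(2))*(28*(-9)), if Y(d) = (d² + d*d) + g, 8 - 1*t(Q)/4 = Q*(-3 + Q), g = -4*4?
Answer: -802368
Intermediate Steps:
g = -16
t(Q) = 32 - 4*Q*(-3 + Q)
Y(d) = -16 + 2*d² (Y(d) = (d² + d*d) - 16 = (d² + d²) - 16 = 2*d² - 16 = -16 + 2*d²)
Y(t(2))*(28*(-9)) = (-16 + 2*(32 - 4*2² + 12*2)²)*(28*(-9)) = (-16 + 2*(32 - 4*4 + 24)²)*(-252) = (-16 + 2*(32 - 16 + 24)²)*(-252) = (-16 + 2*40²)*(-252) = (-16 + 2*1600)*(-252) = (-16 + 3200)*(-252) = 3184*(-252) = -802368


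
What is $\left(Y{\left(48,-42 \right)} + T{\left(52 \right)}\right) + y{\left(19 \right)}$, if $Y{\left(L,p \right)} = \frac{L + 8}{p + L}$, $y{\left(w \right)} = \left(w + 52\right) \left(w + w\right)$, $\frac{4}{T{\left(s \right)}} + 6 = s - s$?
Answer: $\frac{8120}{3} \approx 2706.7$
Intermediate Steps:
$T{\left(s \right)} = - \frac{2}{3}$ ($T{\left(s \right)} = \frac{4}{-6 + \left(s - s\right)} = \frac{4}{-6 + 0} = \frac{4}{-6} = 4 \left(- \frac{1}{6}\right) = - \frac{2}{3}$)
$y{\left(w \right)} = 2 w \left(52 + w\right)$ ($y{\left(w \right)} = \left(52 + w\right) 2 w = 2 w \left(52 + w\right)$)
$Y{\left(L,p \right)} = \frac{8 + L}{L + p}$
$\left(Y{\left(48,-42 \right)} + T{\left(52 \right)}\right) + y{\left(19 \right)} = \left(\frac{8 + 48}{48 - 42} - \frac{2}{3}\right) + 2 \cdot 19 \left(52 + 19\right) = \left(\frac{1}{6} \cdot 56 - \frac{2}{3}\right) + 2 \cdot 19 \cdot 71 = \left(\frac{1}{6} \cdot 56 - \frac{2}{3}\right) + 2698 = \left(\frac{28}{3} - \frac{2}{3}\right) + 2698 = \frac{26}{3} + 2698 = \frac{8120}{3}$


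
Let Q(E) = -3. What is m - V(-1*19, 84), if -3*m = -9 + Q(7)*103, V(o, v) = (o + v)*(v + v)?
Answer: -10814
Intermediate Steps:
V(o, v) = 2*v*(o + v) (V(o, v) = (o + v)*(2*v) = 2*v*(o + v))
m = 106 (m = -(-9 - 3*103)/3 = -(-9 - 309)/3 = -1/3*(-318) = 106)
m - V(-1*19, 84) = 106 - 2*84*(-1*19 + 84) = 106 - 2*84*(-19 + 84) = 106 - 2*84*65 = 106 - 1*10920 = 106 - 10920 = -10814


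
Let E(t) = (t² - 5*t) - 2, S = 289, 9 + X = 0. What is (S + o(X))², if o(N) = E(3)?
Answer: 78961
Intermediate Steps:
X = -9 (X = -9 + 0 = -9)
E(t) = -2 + t² - 5*t
o(N) = -8 (o(N) = -2 + 3² - 5*3 = -2 + 9 - 15 = -8)
(S + o(X))² = (289 - 8)² = 281² = 78961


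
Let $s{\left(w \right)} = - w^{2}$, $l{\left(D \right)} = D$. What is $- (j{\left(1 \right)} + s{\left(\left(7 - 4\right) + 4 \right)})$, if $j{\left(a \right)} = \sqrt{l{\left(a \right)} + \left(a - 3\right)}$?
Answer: $49 - i \approx 49.0 - 1.0 i$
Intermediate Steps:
$j{\left(a \right)} = \sqrt{-3 + 2 a}$ ($j{\left(a \right)} = \sqrt{a + \left(a - 3\right)} = \sqrt{a + \left(-3 + a\right)} = \sqrt{-3 + 2 a}$)
$- (j{\left(1 \right)} + s{\left(\left(7 - 4\right) + 4 \right)}) = - (\sqrt{-3 + 2 \cdot 1} - \left(\left(7 - 4\right) + 4\right)^{2}) = - (\sqrt{-3 + 2} - \left(3 + 4\right)^{2}) = - (\sqrt{-1} - 7^{2}) = - (i - 49) = - (-49 + i) = 49 - i$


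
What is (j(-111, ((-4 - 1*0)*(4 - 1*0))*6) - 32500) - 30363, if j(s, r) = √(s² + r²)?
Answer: -62863 + 3*√2393 ≈ -62716.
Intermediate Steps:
j(s, r) = √(r² + s²)
(j(-111, ((-4 - 1*0)*(4 - 1*0))*6) - 32500) - 30363 = (√((((-4 - 1*0)*(4 - 1*0))*6)² + (-111)²) - 32500) - 30363 = (√((((-4 + 0)*(4 + 0))*6)² + 12321) - 32500) - 30363 = (√((-4*4*6)² + 12321) - 32500) - 30363 = (√((-16*6)² + 12321) - 32500) - 30363 = (√((-96)² + 12321) - 32500) - 30363 = (√(9216 + 12321) - 32500) - 30363 = (√21537 - 32500) - 30363 = (3*√2393 - 32500) - 30363 = (-32500 + 3*√2393) - 30363 = -62863 + 3*√2393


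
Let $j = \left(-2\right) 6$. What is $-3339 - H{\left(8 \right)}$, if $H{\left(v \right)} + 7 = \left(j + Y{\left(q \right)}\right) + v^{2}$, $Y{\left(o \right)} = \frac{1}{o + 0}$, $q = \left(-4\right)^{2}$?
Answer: $- \frac{54145}{16} \approx -3384.1$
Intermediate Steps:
$j = -12$
$q = 16$
$Y{\left(o \right)} = \frac{1}{o}$
$H{\left(v \right)} = - \frac{303}{16} + v^{2}$ ($H{\left(v \right)} = -7 - \left(12 - \frac{1}{16} - v^{2}\right) = -7 + \left(\left(-12 + \frac{1}{16}\right) + v^{2}\right) = -7 + \left(- \frac{191}{16} + v^{2}\right) = - \frac{303}{16} + v^{2}$)
$-3339 - H{\left(8 \right)} = -3339 - \left(- \frac{303}{16} + 8^{2}\right) = -3339 - \left(- \frac{303}{16} + 64\right) = -3339 - \frac{721}{16} = - \frac{54145}{16}$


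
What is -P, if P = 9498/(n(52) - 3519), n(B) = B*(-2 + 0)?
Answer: 9498/3623 ≈ 2.6216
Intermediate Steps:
n(B) = -2*B (n(B) = B*(-2) = -2*B)
P = -9498/3623 (P = 9498/(-2*52 - 3519) = 9498/(-104 - 3519) = 9498/(-3623) = 9498*(-1/3623) = -9498/3623 ≈ -2.6216)
-P = -1*(-9498/3623) = 9498/3623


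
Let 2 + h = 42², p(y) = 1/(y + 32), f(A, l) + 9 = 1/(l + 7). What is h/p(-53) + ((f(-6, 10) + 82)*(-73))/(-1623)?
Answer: -340277172/9197 ≈ -36999.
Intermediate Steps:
f(A, l) = -9 + 1/(7 + l) (f(A, l) = -9 + 1/(l + 7) = -9 + 1/(7 + l))
p(y) = 1/(32 + y)
h = 1762 (h = -2 + 42² = -2 + 1764 = 1762)
h/p(-53) + ((f(-6, 10) + 82)*(-73))/(-1623) = 1762/(1/(32 - 53)) + (((-62 - 9*10)/(7 + 10) + 82)*(-73))/(-1623) = 1762/(1/(-21)) + (((-62 - 90)/17 + 82)*(-73))*(-1/1623) = 1762/(-1/21) + (((1/17)*(-152) + 82)*(-73))*(-1/1623) = 1762*(-21) + ((-152/17 + 82)*(-73))*(-1/1623) = -37002 + ((1242/17)*(-73))*(-1/1623) = -37002 - 90666/17*(-1/1623) = -37002 + 30222/9197 = -340277172/9197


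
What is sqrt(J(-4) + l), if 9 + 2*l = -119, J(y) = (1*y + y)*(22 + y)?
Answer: 4*I*sqrt(13) ≈ 14.422*I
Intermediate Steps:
J(y) = 2*y*(22 + y) (J(y) = (y + y)*(22 + y) = (2*y)*(22 + y) = 2*y*(22 + y))
l = -64 (l = -9/2 + (1/2)*(-119) = -9/2 - 119/2 = -64)
sqrt(J(-4) + l) = sqrt(2*(-4)*(22 - 4) - 64) = sqrt(2*(-4)*18 - 64) = sqrt(-144 - 64) = sqrt(-208) = 4*I*sqrt(13)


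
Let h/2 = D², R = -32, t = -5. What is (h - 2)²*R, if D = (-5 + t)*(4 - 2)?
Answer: -20377728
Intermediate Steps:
D = -20 (D = (-5 - 5)*(4 - 2) = -10*2 = -20)
h = 800 (h = 2*(-20)² = 2*400 = 800)
(h - 2)²*R = (800 - 2)²*(-32) = 798²*(-32) = 636804*(-32) = -20377728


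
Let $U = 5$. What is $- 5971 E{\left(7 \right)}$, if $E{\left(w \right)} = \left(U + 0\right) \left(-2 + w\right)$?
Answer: $-149275$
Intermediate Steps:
$E{\left(w \right)} = -10 + 5 w$ ($E{\left(w \right)} = \left(5 + 0\right) \left(-2 + w\right) = 5 \left(-2 + w\right) = -10 + 5 w$)
$- 5971 E{\left(7 \right)} = - 5971 \left(-10 + 5 \cdot 7\right) = - 5971 \left(-10 + 35\right) = \left(-5971\right) 25 = -149275$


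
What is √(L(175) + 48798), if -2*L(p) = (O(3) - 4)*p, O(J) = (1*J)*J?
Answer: 311*√2/2 ≈ 219.91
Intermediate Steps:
O(J) = J² (O(J) = J*J = J²)
L(p) = -5*p/2 (L(p) = -(3² - 4)*p/2 = -(9 - 4)*p/2 = -5*p/2)
√(L(175) + 48798) = √(-5/2*175 + 48798) = √(-875/2 + 48798) = √(96721/2) = 311*√2/2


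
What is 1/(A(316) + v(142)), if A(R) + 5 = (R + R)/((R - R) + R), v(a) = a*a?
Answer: 1/20161 ≈ 4.9601e-5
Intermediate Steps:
v(a) = a²
A(R) = -3 (A(R) = -5 + (R + R)/((R - R) + R) = -5 + (2*R)/(0 + R) = -5 + (2*R)/R = -5 + 2 = -3)
1/(A(316) + v(142)) = 1/(-3 + 142²) = 1/(-3 + 20164) = 1/20161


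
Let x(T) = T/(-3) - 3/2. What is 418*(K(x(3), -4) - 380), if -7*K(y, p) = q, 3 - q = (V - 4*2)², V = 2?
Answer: -1098086/7 ≈ -1.5687e+5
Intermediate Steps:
x(T) = -3/2 - T/3 (x(T) = T*(-⅓) - 3*½ = -T/3 - 3/2 = -3/2 - T/3)
q = -33 (q = 3 - (2 - 4*2)² = 3 - (2 - 8)² = 3 - 1*(-6)² = 3 - 1*36 = 3 - 36 = -33)
K(y, p) = 33/7 (K(y, p) = -⅐*(-33) = 33/7)
418*(K(x(3), -4) - 380) = 418*(33/7 - 380) = 418*(-2627/7) = -1098086/7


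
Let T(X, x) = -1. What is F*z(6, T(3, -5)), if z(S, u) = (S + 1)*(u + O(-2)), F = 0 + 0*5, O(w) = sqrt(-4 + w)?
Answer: 0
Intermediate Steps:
F = 0 (F = 0 + 0 = 0)
z(S, u) = (1 + S)*(u + I*sqrt(6)) (z(S, u) = (S + 1)*(u + sqrt(-4 - 2)) = (1 + S)*(u + sqrt(-6)) = (1 + S)*(u + I*sqrt(6)))
F*z(6, T(3, -5)) = 0*(-1 + I*sqrt(6) + 6*(-1) + I*6*sqrt(6)) = 0*(-1 + I*sqrt(6) - 6 + 6*I*sqrt(6)) = 0*(-7 + 7*I*sqrt(6)) = 0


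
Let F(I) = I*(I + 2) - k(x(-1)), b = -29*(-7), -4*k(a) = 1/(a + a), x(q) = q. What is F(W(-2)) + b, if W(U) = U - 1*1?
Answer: 1647/8 ≈ 205.88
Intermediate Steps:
W(U) = -1 + U (W(U) = U - 1 = -1 + U)
k(a) = -1/(8*a) (k(a) = -1/(4*(a + a)) = -1/(2*a)/4 = -1/(8*a))
b = 203
F(I) = -⅛ + I*(2 + I) (F(I) = I*(I + 2) - (-1)/(8*(-1)) = I*(2 + I) - (-1)*(-1)/8 = I*(2 + I) - 1*⅛ = I*(2 + I) - ⅛ = -⅛ + I*(2 + I))
F(W(-2)) + b = (-⅛ + (-1 - 2)² + 2*(-1 - 2)) + 203 = (-⅛ + (-3)² + 2*(-3)) + 203 = (-⅛ + 9 - 6) + 203 = 23/8 + 203 = 1647/8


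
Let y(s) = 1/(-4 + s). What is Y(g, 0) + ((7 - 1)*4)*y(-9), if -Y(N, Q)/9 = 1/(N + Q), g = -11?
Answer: -147/143 ≈ -1.0280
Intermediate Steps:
Y(N, Q) = -9/(N + Q)
Y(g, 0) + ((7 - 1)*4)*y(-9) = -9/(-11 + 0) + ((7 - 1)*4)/(-4 - 9) = -9/(-11) + (6*4)/(-13) = -9*(-1/11) + 24*(-1/13) = 9/11 - 24/13 = -147/143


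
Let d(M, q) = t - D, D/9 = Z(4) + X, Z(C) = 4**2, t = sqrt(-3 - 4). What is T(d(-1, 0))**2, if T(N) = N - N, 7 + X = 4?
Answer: 0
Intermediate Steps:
X = -3 (X = -7 + 4 = -3)
t = I*sqrt(7) (t = sqrt(-7) = I*sqrt(7) ≈ 2.6458*I)
Z(C) = 16
D = 117 (D = 9*(16 - 3) = 9*13 = 117)
d(M, q) = -117 + I*sqrt(7) (d(M, q) = I*sqrt(7) - 1*117 = I*sqrt(7) - 117 = -117 + I*sqrt(7))
T(N) = 0
T(d(-1, 0))**2 = 0**2 = 0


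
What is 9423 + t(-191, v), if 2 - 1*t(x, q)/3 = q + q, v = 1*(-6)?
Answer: 9465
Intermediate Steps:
v = -6
t(x, q) = 6 - 6*q (t(x, q) = 6 - 3*(q + q) = 6 - 6*q)
9423 + t(-191, v) = 9423 + (6 - 6*(-6)) = 9423 + (6 + 36) = 9423 + 42 = 9465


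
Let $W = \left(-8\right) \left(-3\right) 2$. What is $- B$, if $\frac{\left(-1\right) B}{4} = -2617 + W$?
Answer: $-10276$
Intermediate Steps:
$W = 48$ ($W = 24 \cdot 2 = 48$)
$B = 10276$ ($B = - 4 \left(-2617 + 48\right) = \left(-4\right) \left(-2569\right) = 10276$)
$- B = \left(-1\right) 10276 = -10276$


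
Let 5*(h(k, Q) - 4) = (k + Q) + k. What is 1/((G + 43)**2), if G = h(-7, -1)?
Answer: 1/1936 ≈ 0.00051653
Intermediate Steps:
h(k, Q) = 4 + Q/5 + 2*k/5 (h(k, Q) = 4 + ((k + Q) + k)/5 = 4 + ((Q + k) + k)/5 = 4 + (Q + 2*k)/5 = 4 + (Q/5 + 2*k/5) = 4 + Q/5 + 2*k/5)
G = 1 (G = 4 + (1/5)*(-1) + (2/5)*(-7) = 4 - 1/5 - 14/5 = 1)
1/((G + 43)**2) = 1/((1 + 43)**2) = 1/(44**2) = 1/1936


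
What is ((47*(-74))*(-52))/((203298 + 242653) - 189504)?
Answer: 4888/6931 ≈ 0.70524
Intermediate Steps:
((47*(-74))*(-52))/((203298 + 242653) - 189504) = (-3478*(-52))/(445951 - 189504) = 180856/256447 = 180856*(1/256447) = 4888/6931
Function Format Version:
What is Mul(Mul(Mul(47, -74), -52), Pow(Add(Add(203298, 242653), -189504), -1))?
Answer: Rational(4888, 6931) ≈ 0.70524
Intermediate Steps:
Mul(Mul(Mul(47, -74), -52), Pow(Add(Add(203298, 242653), -189504), -1)) = Mul(Mul(-3478, -52), Pow(Add(445951, -189504), -1)) = Mul(180856, Pow(256447, -1)) = Mul(180856, Rational(1, 256447)) = Rational(4888, 6931)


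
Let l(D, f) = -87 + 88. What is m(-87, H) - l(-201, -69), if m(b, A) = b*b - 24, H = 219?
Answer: 7544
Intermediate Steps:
m(b, A) = -24 + b² (m(b, A) = b² - 24 = -24 + b²)
l(D, f) = 1
m(-87, H) - l(-201, -69) = (-24 + (-87)²) - 1*1 = (-24 + 7569) - 1 = 7545 - 1 = 7544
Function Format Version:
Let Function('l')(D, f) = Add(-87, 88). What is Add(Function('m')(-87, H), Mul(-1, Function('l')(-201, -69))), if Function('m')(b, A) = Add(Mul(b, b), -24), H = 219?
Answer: 7544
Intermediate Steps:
Function('m')(b, A) = Add(-24, Pow(b, 2)) (Function('m')(b, A) = Add(Pow(b, 2), -24) = Add(-24, Pow(b, 2)))
Function('l')(D, f) = 1
Add(Function('m')(-87, H), Mul(-1, Function('l')(-201, -69))) = Add(Add(-24, Pow(-87, 2)), Mul(-1, 1)) = Add(Add(-24, 7569), -1) = Add(7545, -1) = 7544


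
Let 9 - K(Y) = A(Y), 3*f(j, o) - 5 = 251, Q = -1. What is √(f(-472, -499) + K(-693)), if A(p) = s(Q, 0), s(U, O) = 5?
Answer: 2*√201/3 ≈ 9.4516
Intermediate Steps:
A(p) = 5
f(j, o) = 256/3 (f(j, o) = 5/3 + (⅓)*251 = 5/3 + 251/3 = 256/3)
K(Y) = 4 (K(Y) = 9 - 1*5 = 9 - 5 = 4)
√(f(-472, -499) + K(-693)) = √(256/3 + 4) = √(268/3) = 2*√201/3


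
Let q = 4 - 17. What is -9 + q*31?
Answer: -412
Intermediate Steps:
q = -13
-9 + q*31 = -9 - 13*31 = -9 - 403 = -412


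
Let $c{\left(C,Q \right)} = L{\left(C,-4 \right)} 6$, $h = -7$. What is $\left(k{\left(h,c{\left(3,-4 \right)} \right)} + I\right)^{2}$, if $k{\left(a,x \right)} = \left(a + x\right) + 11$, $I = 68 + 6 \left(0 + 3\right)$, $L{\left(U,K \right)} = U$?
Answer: $11664$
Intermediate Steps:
$c{\left(C,Q \right)} = 6 C$ ($c{\left(C,Q \right)} = C 6 = 6 C$)
$I = 86$ ($I = 68 + 6 \cdot 3 = 68 + 18 = 86$)
$k{\left(a,x \right)} = 11 + a + x$
$\left(k{\left(h,c{\left(3,-4 \right)} \right)} + I\right)^{2} = \left(\left(11 - 7 + 6 \cdot 3\right) + 86\right)^{2} = \left(\left(11 - 7 + 18\right) + 86\right)^{2} = \left(22 + 86\right)^{2} = 108^{2} = 11664$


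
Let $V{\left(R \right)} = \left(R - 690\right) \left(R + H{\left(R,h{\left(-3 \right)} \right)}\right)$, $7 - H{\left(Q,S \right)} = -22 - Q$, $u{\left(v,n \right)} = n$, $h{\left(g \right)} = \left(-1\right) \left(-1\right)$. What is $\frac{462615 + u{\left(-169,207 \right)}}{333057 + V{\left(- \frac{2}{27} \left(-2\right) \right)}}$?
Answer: $\frac{337397238}{228065387} \approx 1.4794$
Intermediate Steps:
$h{\left(g \right)} = 1$
$H{\left(Q,S \right)} = 29 + Q$ ($H{\left(Q,S \right)} = 7 - \left(-22 - Q\right) = 7 + \left(22 + Q\right) = 29 + Q$)
$V{\left(R \right)} = \left(-690 + R\right) \left(29 + 2 R\right)$ ($V{\left(R \right)} = \left(R - 690\right) \left(R + \left(29 + R\right)\right) = \left(-690 + R\right) \left(29 + 2 R\right)$)
$\frac{462615 + u{\left(-169,207 \right)}}{333057 + V{\left(- \frac{2}{27} \left(-2\right) \right)}} = \frac{462615 + 207}{333057 - \left(20010 - \frac{32}{729} + 1351 \left(- \frac{2}{27}\right) \left(-2\right)\right)} = \frac{462822}{333057 - \left(20010 - \frac{32}{729} + 1351 \left(\left(-2\right) \frac{1}{27}\right) \left(-2\right)\right)} = \frac{462822}{333057 - \left(20010 - \frac{32}{729} + 1351 \left(- \frac{2}{27}\right) \left(-2\right)\right)} = \frac{462822}{333057 - \left(\frac{545674}{27} - \frac{32}{729}\right)} = \frac{462822}{333057 - \frac{14733166}{729}} = \frac{462822}{\frac{228065387}{729}} = 462822 \cdot \frac{729}{228065387} = \frac{337397238}{228065387}$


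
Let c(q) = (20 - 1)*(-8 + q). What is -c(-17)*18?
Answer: 8550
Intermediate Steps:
c(q) = -152 + 19*q (c(q) = 19*(-8 + q) = -152 + 19*q)
-c(-17)*18 = -(-152 + 19*(-17))*18 = -(-152 - 323)*18 = -1*(-475)*18 = 475*18 = 8550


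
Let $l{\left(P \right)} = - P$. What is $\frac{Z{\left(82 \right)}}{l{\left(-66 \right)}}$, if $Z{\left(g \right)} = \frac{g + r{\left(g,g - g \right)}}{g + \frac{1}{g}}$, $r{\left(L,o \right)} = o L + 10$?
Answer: $\frac{3772}{221925} \approx 0.016997$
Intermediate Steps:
$r{\left(L,o \right)} = 10 + L o$ ($r{\left(L,o \right)} = L o + 10 = 10 + L o$)
$Z{\left(g \right)} = \frac{10 + g}{g + \frac{1}{g}}$ ($Z{\left(g \right)} = \frac{g + \left(10 + g \left(g - g\right)\right)}{g + \frac{1}{g}} = \frac{g + \left(10 + g 0\right)}{g + \frac{1}{g}} = \frac{g + \left(10 + 0\right)}{g + \frac{1}{g}} = \frac{g + 10}{g + \frac{1}{g}} = \frac{10 + g}{g + \frac{1}{g}}$)
$\frac{Z{\left(82 \right)}}{l{\left(-66 \right)}} = \frac{82 \frac{1}{1 + 82^{2}} \left(10 + 82\right)}{\left(-1\right) \left(-66\right)} = \frac{82 \frac{1}{1 + 6724} \cdot 92}{66} = 82 \cdot \frac{1}{6725} \cdot 92 \cdot \frac{1}{66} = \frac{7544}{6725} \cdot \frac{1}{66} = \frac{3772}{221925}$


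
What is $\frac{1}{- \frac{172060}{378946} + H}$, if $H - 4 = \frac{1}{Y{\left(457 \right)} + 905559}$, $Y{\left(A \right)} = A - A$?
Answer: $\frac{171578980407}{608410870331} \approx 0.28201$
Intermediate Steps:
$Y{\left(A \right)} = 0$
$H = \frac{3622237}{905559}$ ($H = 4 + \frac{1}{0 + 905559} = 4 + \frac{1}{905559} = \frac{3622237}{905559} \approx 4.0$)
$\frac{1}{- \frac{172060}{378946} + H} = \frac{1}{- \frac{172060}{378946} + \frac{3622237}{905559}} = \frac{1}{\left(-172060\right) \frac{1}{378946} + \frac{3622237}{905559}} = \frac{1}{- \frac{86030}{189473} + \frac{3622237}{905559}} = \frac{1}{\frac{608410870331}{171578980407}} = \frac{171578980407}{608410870331}$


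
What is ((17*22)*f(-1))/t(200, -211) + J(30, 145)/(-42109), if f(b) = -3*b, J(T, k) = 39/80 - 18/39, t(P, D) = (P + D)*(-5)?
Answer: 893384517/43793360 ≈ 20.400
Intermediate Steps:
t(P, D) = -5*D - 5*P (t(P, D) = (D + P)*(-5) = -5*D - 5*P)
J(T, k) = 27/1040 (J(T, k) = 39*(1/80) - 18*1/39 = 39/80 - 6/13 = 27/1040)
((17*22)*f(-1))/t(200, -211) + J(30, 145)/(-42109) = ((17*22)*(-3*(-1)))/(-5*(-211) - 5*200) + (27/1040)/(-42109) = (374*3)/(1055 - 1000) + (27/1040)*(-1/42109) = 1122/55 - 27/43793360 = 1122*(1/55) - 27/43793360 = 102/5 - 27/43793360 = 893384517/43793360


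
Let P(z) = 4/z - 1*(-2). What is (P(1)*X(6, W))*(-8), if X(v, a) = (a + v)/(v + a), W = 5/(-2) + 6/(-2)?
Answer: -48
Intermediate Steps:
W = -11/2 (W = 5*(-½) + 6*(-½) = -5/2 - 3 = -11/2 ≈ -5.5000)
X(v, a) = 1 (X(v, a) = (a + v)/(a + v) = 1)
P(z) = 2 + 4/z (P(z) = 4/z + 2 = 2 + 4/z)
(P(1)*X(6, W))*(-8) = ((2 + 4/1)*1)*(-8) = ((2 + 4*1)*1)*(-8) = ((2 + 4)*1)*(-8) = (6*1)*(-8) = 6*(-8) = -48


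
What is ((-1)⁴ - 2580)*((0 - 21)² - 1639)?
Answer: 3089642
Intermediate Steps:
((-1)⁴ - 2580)*((0 - 21)² - 1639) = (1 - 2580)*((-21)² - 1639) = -2579*(441 - 1639) = -2579*(-1198) = 3089642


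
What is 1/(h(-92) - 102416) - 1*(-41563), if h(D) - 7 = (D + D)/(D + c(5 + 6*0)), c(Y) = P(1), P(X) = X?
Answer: 387327051614/9319035 ≈ 41563.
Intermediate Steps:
c(Y) = 1
h(D) = 7 + 2*D/(1 + D) (h(D) = 7 + (D + D)/(D + 1) = 7 + (2*D)/(1 + D) = 7 + 2*D/(1 + D))
1/(h(-92) - 102416) - 1*(-41563) = 1/((7 + 9*(-92))/(1 - 92) - 102416) - 1*(-41563) = 1/((7 - 828)/(-91) - 102416) + 41563 = 1/(-1/91*(-821) - 102416) + 41563 = 1/(821/91 - 102416) + 41563 = 1/(-9319035/91) + 41563 = -91/9319035 + 41563 = 387327051614/9319035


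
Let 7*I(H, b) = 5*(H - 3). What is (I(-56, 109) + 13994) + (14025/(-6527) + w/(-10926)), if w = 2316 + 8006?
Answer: 3481597557709/249599007 ≈ 13949.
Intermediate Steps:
w = 10322
I(H, b) = -15/7 + 5*H/7 (I(H, b) = (5*(H - 3))/7 = (5*(-3 + H))/7 = (-15 + 5*H)/7 = -15/7 + 5*H/7)
(I(-56, 109) + 13994) + (14025/(-6527) + w/(-10926)) = ((-15/7 + (5/7)*(-56)) + 13994) + (14025/(-6527) + 10322/(-10926)) = ((-15/7 - 40) + 13994) + (14025*(-1/6527) + 10322*(-1/10926)) = (-295/7 + 13994) + (-14025/6527 - 5161/5463) = 97663/7 - 110304422/35657001 = 3481597557709/249599007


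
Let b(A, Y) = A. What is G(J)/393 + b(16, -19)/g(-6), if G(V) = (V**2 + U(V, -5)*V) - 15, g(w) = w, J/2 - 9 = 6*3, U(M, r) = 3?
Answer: 2015/393 ≈ 5.1272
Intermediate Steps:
J = 54 (J = 18 + 2*(6*3) = 18 + 2*18 = 18 + 36 = 54)
G(V) = -15 + V**2 + 3*V (G(V) = (V**2 + 3*V) - 15 = -15 + V**2 + 3*V)
G(J)/393 + b(16, -19)/g(-6) = (-15 + 54**2 + 3*54)/393 + 16/(-6) = (-15 + 2916 + 162)*(1/393) + 16*(-1/6) = 3063*(1/393) - 8/3 = 1021/131 - 8/3 = 2015/393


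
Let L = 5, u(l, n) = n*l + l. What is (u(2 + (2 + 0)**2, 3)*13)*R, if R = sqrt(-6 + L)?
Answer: 312*I ≈ 312.0*I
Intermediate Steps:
u(l, n) = l + l*n (u(l, n) = l*n + l = l + l*n)
R = I (R = sqrt(-6 + 5) = sqrt(-1) = I ≈ 1.0*I)
(u(2 + (2 + 0)**2, 3)*13)*R = (((2 + (2 + 0)**2)*(1 + 3))*13)*I = (((2 + 2**2)*4)*13)*I = (((2 + 4)*4)*13)*I = ((6*4)*13)*I = (24*13)*I = 312*I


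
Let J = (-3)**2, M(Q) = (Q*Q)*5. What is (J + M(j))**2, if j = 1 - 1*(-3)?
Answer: 7921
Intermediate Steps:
j = 4 (j = 1 + 3 = 4)
M(Q) = 5*Q**2 (M(Q) = Q**2*5 = 5*Q**2)
J = 9
(J + M(j))**2 = (9 + 5*4**2)**2 = (9 + 5*16)**2 = (9 + 80)**2 = 89**2 = 7921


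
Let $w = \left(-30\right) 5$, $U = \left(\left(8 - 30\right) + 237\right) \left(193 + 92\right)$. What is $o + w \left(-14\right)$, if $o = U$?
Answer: $63375$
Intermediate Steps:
$U = 61275$ ($U = \left(\left(8 - 30\right) + 237\right) 285 = \left(-22 + 237\right) 285 = 215 \cdot 285 = 61275$)
$o = 61275$
$w = -150$
$o + w \left(-14\right) = 61275 - -2100 = 61275 + 2100 = 63375$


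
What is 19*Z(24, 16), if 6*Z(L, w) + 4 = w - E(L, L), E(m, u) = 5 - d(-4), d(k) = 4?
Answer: 209/6 ≈ 34.833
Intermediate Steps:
E(m, u) = 1 (E(m, u) = 5 - 1*4 = 5 - 4 = 1)
Z(L, w) = -⅚ + w/6 (Z(L, w) = -⅔ + (w - 1*1)/6 = -⅔ + (w - 1)/6 = -⅔ + (-1 + w)/6 = -⅔ + (-⅙ + w/6) = -⅚ + w/6)
19*Z(24, 16) = 19*(-⅚ + (⅙)*16) = 19*(-⅚ + 8/3) = 19*(11/6) = 209/6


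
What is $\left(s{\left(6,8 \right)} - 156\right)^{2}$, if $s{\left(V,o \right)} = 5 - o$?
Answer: $25281$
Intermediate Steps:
$\left(s{\left(6,8 \right)} - 156\right)^{2} = \left(\left(5 - 8\right) - 156\right)^{2} = \left(-3 - 156\right)^{2} = \left(-159\right)^{2} = 25281$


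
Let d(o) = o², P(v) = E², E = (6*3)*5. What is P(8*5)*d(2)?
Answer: 32400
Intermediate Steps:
E = 90 (E = 18*5 = 90)
P(v) = 8100 (P(v) = 90² = 8100)
P(8*5)*d(2) = 8100*2² = 8100*4 = 32400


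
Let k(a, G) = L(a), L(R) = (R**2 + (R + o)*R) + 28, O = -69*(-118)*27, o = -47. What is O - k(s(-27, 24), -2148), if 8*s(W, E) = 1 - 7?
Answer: 1758157/8 ≈ 2.1977e+5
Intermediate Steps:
s(W, E) = -3/4 (s(W, E) = (1 - 7)/8 = (1/8)*(-6) = -3/4)
O = 219834 (O = 8142*27 = 219834)
L(R) = 28 + R**2 + R*(-47 + R) (L(R) = (R**2 + (R - 47)*R) + 28 = (R**2 + (-47 + R)*R) + 28 = (R**2 + R*(-47 + R)) + 28 = 28 + R**2 + R*(-47 + R))
k(a, G) = 28 - 47*a + 2*a**2
O - k(s(-27, 24), -2148) = 219834 - (28 - 47*(-3/4) + 2*(-3/4)**2) = 219834 - (28 + 141/4 + 2*(9/16)) = 219834 - (28 + 141/4 + 9/8) = 219834 - 1*515/8 = 219834 - 515/8 = 1758157/8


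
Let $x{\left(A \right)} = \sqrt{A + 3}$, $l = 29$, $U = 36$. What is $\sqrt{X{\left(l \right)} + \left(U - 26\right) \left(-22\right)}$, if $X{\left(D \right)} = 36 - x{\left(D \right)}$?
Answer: $2 \sqrt{-46 - \sqrt{2}} \approx 13.772 i$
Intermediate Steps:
$x{\left(A \right)} = \sqrt{3 + A}$
$X{\left(D \right)} = 36 - \sqrt{3 + D}$
$\sqrt{X{\left(l \right)} + \left(U - 26\right) \left(-22\right)} = \sqrt{\left(36 - \sqrt{3 + 29}\right) + \left(36 - 26\right) \left(-22\right)} = \sqrt{\left(36 - \sqrt{32}\right) + 10 \left(-22\right)} = \sqrt{\left(36 - 4 \sqrt{2}\right) - 220} = \sqrt{-184 - 4 \sqrt{2}}$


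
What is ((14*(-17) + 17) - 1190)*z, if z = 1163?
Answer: -1640993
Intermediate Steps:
((14*(-17) + 17) - 1190)*z = ((14*(-17) + 17) - 1190)*1163 = ((-238 + 17) - 1190)*1163 = (-221 - 1190)*1163 = -1411*1163 = -1640993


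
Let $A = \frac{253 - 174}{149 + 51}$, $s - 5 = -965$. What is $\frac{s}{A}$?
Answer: $- \frac{192000}{79} \approx -2430.4$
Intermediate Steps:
$s = -960$ ($s = 5 - 965 = -960$)
$A = \frac{79}{200} \approx 0.395$
$\frac{s}{A} = - \frac{960}{\frac{79}{200}} = \left(-960\right) \frac{200}{79} = - \frac{192000}{79}$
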